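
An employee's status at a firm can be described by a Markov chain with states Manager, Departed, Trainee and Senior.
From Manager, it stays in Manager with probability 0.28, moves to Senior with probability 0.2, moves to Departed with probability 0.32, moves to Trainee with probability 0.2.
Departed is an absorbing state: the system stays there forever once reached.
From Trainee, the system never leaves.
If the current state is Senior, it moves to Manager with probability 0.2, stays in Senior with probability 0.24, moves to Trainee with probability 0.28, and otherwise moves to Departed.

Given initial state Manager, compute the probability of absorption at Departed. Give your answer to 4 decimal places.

Let h(s) be the probability of absorption at Departed starting from transient state s. Then h(Departed) = 1 and h(Trainee) = 0. By first-step analysis:
h(Manager) = 0.28·h(Manager) + 0.32·1 + 0.2·0 + 0.2·h(Senior)
h(Senior) = 0.2·h(Manager) + 0.28·1 + 0.28·0 + 0.24·h(Senior)
Solving: h(Manager) = 0.5899, h(Senior) = 0.5237.
Starting from Manager, the probability is 0.5899.

0.5899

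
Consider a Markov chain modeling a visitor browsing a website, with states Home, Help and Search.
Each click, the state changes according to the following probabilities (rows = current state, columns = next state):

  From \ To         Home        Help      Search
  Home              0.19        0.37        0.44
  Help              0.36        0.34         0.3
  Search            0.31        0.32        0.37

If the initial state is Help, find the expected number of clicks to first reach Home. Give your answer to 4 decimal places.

Let t(s) be the expected number of clicks to first reach Home from state s, with t(Home) = 0. Conditioning on the first click:
t(Help) = 1 + 0.34·t(Help) + 0.3·t(Search)
t(Search) = 1 + 0.32·t(Help) + 0.37·t(Search)
Solving: t(Help) = 2.9081, t(Search) = 3.0644.
Expected clicks from Help to Home: 2.9081.

2.9081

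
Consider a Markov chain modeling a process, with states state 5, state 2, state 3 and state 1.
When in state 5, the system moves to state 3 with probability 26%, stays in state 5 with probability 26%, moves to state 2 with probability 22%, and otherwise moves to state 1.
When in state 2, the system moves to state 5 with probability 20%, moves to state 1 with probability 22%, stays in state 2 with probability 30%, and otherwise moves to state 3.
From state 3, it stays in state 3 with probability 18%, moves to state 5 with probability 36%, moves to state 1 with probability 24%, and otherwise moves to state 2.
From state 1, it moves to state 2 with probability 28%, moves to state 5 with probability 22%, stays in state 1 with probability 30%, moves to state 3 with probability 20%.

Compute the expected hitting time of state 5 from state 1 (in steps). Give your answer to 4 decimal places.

4.0817

Let t(s) be the expected number of steps to first reach state 5 from state s, with t(state 5) = 0. Conditioning on the first step:
t(state 2) = 1 + 0.3·t(state 2) + 0.28·t(state 3) + 0.22·t(state 1)
t(state 3) = 1 + 0.22·t(state 2) + 0.18·t(state 3) + 0.24·t(state 1)
t(state 1) = 1 + 0.28·t(state 2) + 0.2·t(state 3) + 0.3·t(state 1)
Solving: t(state 2) = 4.1191, t(state 3) = 3.5193, t(state 1) = 4.0817.
Expected steps from state 1 to state 5: 4.0817.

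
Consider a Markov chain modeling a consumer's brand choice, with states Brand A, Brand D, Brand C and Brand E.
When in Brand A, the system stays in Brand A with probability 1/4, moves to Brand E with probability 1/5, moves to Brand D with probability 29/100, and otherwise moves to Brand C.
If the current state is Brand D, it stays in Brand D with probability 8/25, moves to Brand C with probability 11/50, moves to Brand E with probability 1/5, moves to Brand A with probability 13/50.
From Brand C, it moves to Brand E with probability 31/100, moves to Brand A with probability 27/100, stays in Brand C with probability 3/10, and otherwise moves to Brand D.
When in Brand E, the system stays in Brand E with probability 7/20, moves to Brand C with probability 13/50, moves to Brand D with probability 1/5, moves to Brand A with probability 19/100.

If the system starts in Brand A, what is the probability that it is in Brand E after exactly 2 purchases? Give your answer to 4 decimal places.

Propagate the distribution vector 2 purchases from Brand A.
After 0 purchases: (1.0000, 0.0000, 0.0000, 0.0000)
After 1 purchase: (0.2500, 0.2900, 0.2600, 0.2000)
After 2 purchases: (0.2461, 0.2365, 0.2588, 0.2586)
P(in Brand E after 2 purchases) = 0.2586

0.2586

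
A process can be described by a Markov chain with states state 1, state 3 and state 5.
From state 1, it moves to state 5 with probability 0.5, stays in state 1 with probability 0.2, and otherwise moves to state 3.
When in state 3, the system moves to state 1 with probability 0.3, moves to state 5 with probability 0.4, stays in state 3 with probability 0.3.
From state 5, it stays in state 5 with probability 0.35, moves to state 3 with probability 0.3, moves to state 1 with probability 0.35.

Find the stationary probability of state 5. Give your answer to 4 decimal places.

Let the stationary distribution be π with π = πP and π_1 + π_2 + π_3 = 1.
π_1 = 0.2·π_1 + 0.3·π_2 + 0.35·π_3
π_2 = 0.3·π_1 + 0.3·π_2 + 0.3·π_3
Solving with the normalization constraint gives π = (0.2913, 0.3000, 0.4087).
So the stationary probability of state 5 is 0.4087.

0.4087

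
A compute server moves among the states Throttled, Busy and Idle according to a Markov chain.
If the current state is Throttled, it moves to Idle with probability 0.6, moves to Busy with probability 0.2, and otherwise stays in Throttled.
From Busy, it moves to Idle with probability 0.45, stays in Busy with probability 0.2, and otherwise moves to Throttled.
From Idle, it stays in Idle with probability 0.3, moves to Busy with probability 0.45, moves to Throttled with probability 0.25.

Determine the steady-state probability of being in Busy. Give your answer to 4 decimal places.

0.3065

Let the stationary distribution be π with π = πP and π_1 + π_2 + π_3 = 1.
π_1 = 0.2·π_1 + 0.35·π_2 + 0.25·π_3
π_2 = 0.2·π_1 + 0.2·π_2 + 0.45·π_3
Solving with the normalization constraint gives π = (0.2673, 0.3065, 0.4262).
So the stationary probability of Busy is 0.3065.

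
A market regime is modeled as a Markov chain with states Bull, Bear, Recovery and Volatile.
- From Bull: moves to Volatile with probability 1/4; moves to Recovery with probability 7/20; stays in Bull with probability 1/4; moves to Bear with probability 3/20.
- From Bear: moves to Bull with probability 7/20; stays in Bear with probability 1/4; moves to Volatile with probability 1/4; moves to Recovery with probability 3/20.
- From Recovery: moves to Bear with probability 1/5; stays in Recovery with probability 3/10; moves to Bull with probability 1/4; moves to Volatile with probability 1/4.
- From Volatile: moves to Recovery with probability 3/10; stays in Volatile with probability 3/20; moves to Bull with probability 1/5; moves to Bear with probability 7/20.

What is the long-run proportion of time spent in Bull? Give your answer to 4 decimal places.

0.2619

Let the stationary distribution be π with π = πP and π_1 + π_2 + π_3 + π_4 = 1.
π_1 = 0.25·π_1 + 0.35·π_2 + 0.25·π_3 + 0.2·π_4
π_2 = 0.15·π_1 + 0.25·π_2 + 0.2·π_3 + 0.35·π_4
π_3 = 0.35·π_1 + 0.15·π_2 + 0.3·π_3 + 0.3·π_4
Solving with the normalization constraint gives π = (0.2619, 0.2326, 0.2782, 0.2273).
So the stationary probability of Bull is 0.2619.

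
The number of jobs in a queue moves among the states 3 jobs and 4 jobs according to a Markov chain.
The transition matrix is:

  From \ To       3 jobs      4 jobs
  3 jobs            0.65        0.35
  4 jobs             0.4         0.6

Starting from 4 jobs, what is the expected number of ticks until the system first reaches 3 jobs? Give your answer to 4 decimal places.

2.5000

Let t(s) be the expected number of ticks to first reach 3 jobs from state s, with t(3 jobs) = 0. Conditioning on the first tick:
t(4 jobs) = 1 + 0.6·t(4 jobs)
Solving: t(4 jobs) = 2.5000.
Expected ticks from 4 jobs to 3 jobs: 2.5000.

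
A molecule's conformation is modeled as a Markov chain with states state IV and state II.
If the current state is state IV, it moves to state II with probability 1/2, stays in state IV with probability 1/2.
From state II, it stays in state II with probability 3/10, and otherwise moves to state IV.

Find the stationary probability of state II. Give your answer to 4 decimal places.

0.4167

Let the stationary distribution be π with π = πP and π_1 + π_2 = 1.
π_1 = 0.5·π_1 + 0.7·π_2
Solving with the normalization constraint gives π = (0.5833, 0.4167).
So the stationary probability of state II is 0.4167.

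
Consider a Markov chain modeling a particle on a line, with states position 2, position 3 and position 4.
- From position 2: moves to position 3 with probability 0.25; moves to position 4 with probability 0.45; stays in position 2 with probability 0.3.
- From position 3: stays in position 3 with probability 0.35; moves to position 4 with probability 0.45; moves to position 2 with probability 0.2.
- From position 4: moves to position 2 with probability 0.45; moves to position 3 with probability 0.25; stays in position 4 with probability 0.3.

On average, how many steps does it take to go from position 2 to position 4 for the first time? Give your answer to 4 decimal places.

Let t(s) be the expected number of steps to first reach position 4 from state s, with t(position 4) = 0. Conditioning on the first step:
t(position 2) = 1 + 0.3·t(position 2) + 0.25·t(position 3)
t(position 3) = 1 + 0.2·t(position 2) + 0.35·t(position 3)
Solving: t(position 2) = 2.2222, t(position 3) = 2.2222.
Expected steps from position 2 to position 4: 2.2222.

2.2222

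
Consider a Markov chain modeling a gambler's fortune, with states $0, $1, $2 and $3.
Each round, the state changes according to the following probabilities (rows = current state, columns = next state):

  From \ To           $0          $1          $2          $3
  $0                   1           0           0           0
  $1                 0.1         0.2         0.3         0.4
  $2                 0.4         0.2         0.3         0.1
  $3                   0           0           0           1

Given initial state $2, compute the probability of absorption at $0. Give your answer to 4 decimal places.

Let h(s) be the probability of absorption at $0 starting from transient state s. Then h($0) = 1 and h($3) = 0. By first-step analysis:
h($1) = 0.1·1 + 0.2·h($1) + 0.3·h($2) + 0.4·0
h($2) = 0.4·1 + 0.2·h($1) + 0.3·h($2) + 0.1·0
Solving: h($1) = 0.3800, h($2) = 0.6800.
Starting from $2, the probability is 0.6800.

0.6800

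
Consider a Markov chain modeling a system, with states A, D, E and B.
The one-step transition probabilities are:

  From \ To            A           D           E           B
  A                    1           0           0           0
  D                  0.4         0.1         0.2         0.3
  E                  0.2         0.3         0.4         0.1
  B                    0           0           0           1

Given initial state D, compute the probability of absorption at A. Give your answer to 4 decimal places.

0.5833

Let h(s) be the probability of absorption at A starting from transient state s. Then h(A) = 1 and h(B) = 0. By first-step analysis:
h(D) = 0.4·1 + 0.1·h(D) + 0.2·h(E) + 0.3·0
h(E) = 0.2·1 + 0.3·h(D) + 0.4·h(E) + 0.1·0
Solving: h(D) = 0.5833, h(E) = 0.6250.
Starting from D, the probability is 0.5833.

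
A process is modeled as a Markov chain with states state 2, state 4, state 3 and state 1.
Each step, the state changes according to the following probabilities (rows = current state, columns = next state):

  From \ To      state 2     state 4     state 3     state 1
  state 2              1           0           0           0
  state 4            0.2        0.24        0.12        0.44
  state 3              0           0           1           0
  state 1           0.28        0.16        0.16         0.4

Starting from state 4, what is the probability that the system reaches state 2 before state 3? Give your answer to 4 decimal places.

Let h(s) be the probability of absorption at state 2 starting from transient state s. Then h(state 2) = 1 and h(state 3) = 0. By first-step analysis:
h(state 4) = 0.2·1 + 0.24·h(state 4) + 0.12·0 + 0.44·h(state 1)
h(state 1) = 0.28·1 + 0.16·h(state 4) + 0.16·0 + 0.4·h(state 1)
Solving: h(state 4) = 0.6307, h(state 1) = 0.6349.
Starting from state 4, the probability is 0.6307.

0.6307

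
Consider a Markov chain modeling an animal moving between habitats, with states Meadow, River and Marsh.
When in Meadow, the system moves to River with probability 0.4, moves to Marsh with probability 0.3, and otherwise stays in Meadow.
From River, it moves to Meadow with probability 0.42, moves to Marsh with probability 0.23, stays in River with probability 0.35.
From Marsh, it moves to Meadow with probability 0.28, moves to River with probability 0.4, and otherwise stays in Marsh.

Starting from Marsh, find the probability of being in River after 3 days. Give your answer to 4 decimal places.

0.3810

Propagate the distribution vector 3 days from Marsh.
After 0 days: (0.0000, 0.0000, 1.0000)
After 1 day: (0.2800, 0.4000, 0.3200)
After 2 days: (0.3416, 0.3800, 0.2784)
After 3 days: (0.3400, 0.3810, 0.2790)
P(in River after 3 days) = 0.3810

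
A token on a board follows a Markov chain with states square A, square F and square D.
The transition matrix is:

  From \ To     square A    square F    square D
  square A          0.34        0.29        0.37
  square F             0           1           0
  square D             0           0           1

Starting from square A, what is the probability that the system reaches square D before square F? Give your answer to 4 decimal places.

0.5606

Let h(s) be the probability of absorption at square D starting from transient state s. Then h(square D) = 1 and h(square F) = 0. By first-step analysis:
h(square A) = 0.34·h(square A) + 0.29·0 + 0.37·1
Solving: h(square A) = 0.5606.
Starting from square A, the probability is 0.5606.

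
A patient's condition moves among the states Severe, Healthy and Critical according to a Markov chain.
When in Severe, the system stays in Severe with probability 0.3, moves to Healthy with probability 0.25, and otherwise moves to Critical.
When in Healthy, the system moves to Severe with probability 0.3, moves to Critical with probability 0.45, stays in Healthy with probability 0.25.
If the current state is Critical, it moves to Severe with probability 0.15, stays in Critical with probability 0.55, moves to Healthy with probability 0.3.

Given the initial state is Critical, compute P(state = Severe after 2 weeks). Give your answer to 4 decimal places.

0.2175

Sum over the intermediate state after 1 week:
P = P(Critical→Severe)·P(Severe→Severe) + P(Critical→Healthy)·P(Healthy→Severe) + P(Critical→Critical)·P(Critical→Severe)
  = 0.15×0.3 + 0.3×0.3 + 0.55×0.15
  = 0.0450 + 0.0900 + 0.0825 = 0.2175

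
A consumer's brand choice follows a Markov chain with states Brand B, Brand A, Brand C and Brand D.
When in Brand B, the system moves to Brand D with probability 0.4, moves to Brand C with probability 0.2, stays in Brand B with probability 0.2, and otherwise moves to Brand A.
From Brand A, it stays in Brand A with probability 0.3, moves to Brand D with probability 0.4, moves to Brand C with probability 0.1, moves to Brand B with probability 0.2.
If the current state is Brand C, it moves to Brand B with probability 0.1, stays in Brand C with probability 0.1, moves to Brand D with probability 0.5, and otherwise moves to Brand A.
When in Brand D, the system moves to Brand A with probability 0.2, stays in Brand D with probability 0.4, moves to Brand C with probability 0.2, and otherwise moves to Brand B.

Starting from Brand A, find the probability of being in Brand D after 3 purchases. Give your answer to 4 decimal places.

0.4160

Propagate the distribution vector 3 purchases from Brand A.
After 0 purchases: (0.0000, 1.0000, 0.0000, 0.0000)
After 1 purchase: (0.2000, 0.3000, 0.1000, 0.4000)
After 2 purchases: (0.1900, 0.2400, 0.1600, 0.4100)
After 3 purchases: (0.1840, 0.2400, 0.1600, 0.4160)
P(in Brand D after 3 purchases) = 0.4160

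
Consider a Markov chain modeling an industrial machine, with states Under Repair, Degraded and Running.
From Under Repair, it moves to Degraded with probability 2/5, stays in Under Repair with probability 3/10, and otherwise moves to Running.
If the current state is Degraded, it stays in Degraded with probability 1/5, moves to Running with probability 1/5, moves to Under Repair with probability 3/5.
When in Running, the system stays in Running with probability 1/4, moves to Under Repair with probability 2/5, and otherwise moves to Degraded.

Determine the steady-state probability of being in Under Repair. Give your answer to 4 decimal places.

Let the stationary distribution be π with π = πP and π_1 + π_2 + π_3 = 1.
π_1 = 0.3·π_1 + 0.6·π_2 + 0.4·π_3
π_2 = 0.4·π_1 + 0.2·π_2 + 0.35·π_3
Solving with the normalization constraint gives π = (0.4223, 0.3227, 0.2550).
So the stationary probability of Under Repair is 0.4223.

0.4223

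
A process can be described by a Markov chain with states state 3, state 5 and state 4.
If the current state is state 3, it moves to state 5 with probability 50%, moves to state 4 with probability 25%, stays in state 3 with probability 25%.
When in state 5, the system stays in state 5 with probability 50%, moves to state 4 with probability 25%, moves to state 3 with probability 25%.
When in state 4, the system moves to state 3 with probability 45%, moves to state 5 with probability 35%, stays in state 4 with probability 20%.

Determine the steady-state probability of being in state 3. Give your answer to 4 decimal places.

Let the stationary distribution be π with π = πP and π_1 + π_2 + π_3 = 1.
π_1 = 0.25·π_1 + 0.25·π_2 + 0.45·π_3
π_2 = 0.5·π_1 + 0.5·π_2 + 0.35·π_3
Solving with the normalization constraint gives π = (0.2976, 0.4643, 0.2381).
So the stationary probability of state 3 is 0.2976.

0.2976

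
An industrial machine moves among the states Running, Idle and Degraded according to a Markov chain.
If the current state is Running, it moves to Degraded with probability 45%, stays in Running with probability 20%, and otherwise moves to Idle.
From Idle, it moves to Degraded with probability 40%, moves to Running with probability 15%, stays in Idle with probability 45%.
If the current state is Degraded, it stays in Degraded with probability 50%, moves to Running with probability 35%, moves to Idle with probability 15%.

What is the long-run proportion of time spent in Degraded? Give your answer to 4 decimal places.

0.4586

Let the stationary distribution be π with π = πP and π_1 + π_2 + π_3 = 1.
π_1 = 0.2·π_1 + 0.15·π_2 + 0.35·π_3
π_2 = 0.35·π_1 + 0.45·π_2 + 0.15·π_3
Solving with the normalization constraint gives π = (0.2544, 0.2870, 0.4586).
So the stationary probability of Degraded is 0.4586.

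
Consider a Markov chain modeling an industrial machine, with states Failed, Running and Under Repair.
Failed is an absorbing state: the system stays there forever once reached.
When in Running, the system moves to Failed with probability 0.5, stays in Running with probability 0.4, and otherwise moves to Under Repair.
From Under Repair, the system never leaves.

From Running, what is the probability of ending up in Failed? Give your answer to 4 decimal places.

0.8333

Let h(s) be the probability of absorption at Failed starting from transient state s. Then h(Failed) = 1 and h(Under Repair) = 0. By first-step analysis:
h(Running) = 0.5·1 + 0.4·h(Running) + 0.1·0
Solving: h(Running) = 0.8333.
Starting from Running, the probability is 0.8333.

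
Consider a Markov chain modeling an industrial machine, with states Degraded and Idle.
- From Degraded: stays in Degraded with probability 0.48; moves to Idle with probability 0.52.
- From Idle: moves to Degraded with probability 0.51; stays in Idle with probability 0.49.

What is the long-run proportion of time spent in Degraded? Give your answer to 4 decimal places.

Let the stationary distribution be π with π = πP and π_1 + π_2 = 1.
π_1 = 0.48·π_1 + 0.51·π_2
Solving with the normalization constraint gives π = (0.4951, 0.5049).
So the stationary probability of Degraded is 0.4951.

0.4951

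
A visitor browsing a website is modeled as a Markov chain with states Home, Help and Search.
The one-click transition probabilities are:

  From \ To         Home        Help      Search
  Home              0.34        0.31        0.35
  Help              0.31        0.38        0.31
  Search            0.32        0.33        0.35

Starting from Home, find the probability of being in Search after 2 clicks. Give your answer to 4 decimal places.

0.3376

Sum over the intermediate state after 1 click:
P = P(Home→Home)·P(Home→Search) + P(Home→Help)·P(Help→Search) + P(Home→Search)·P(Search→Search)
  = 0.34×0.35 + 0.31×0.31 + 0.35×0.35
  = 0.1190 + 0.0961 + 0.1225 = 0.3376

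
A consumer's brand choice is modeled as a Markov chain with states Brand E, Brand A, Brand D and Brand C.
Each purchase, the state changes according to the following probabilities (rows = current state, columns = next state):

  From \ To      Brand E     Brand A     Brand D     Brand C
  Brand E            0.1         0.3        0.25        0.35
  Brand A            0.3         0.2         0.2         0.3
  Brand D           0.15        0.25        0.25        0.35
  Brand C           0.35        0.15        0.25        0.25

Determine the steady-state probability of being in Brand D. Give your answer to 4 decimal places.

0.2390

Let the stationary distribution be π with π = πP and π_1 + π_2 + π_3 + π_4 = 1.
π_1 = 0.1·π_1 + 0.3·π_2 + 0.15·π_3 + 0.35·π_4
π_2 = 0.3·π_1 + 0.2·π_2 + 0.25·π_3 + 0.15·π_4
π_3 = 0.25·π_1 + 0.2·π_2 + 0.25·π_3 + 0.25·π_4
Solving with the normalization constraint gives π = (0.2330, 0.2198, 0.2390, 0.3082).
So the stationary probability of Brand D is 0.2390.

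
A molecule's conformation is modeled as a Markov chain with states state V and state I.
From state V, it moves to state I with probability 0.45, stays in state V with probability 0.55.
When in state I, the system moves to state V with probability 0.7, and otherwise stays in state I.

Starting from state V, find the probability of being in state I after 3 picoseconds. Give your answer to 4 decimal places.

Propagate the distribution vector 3 picoseconds from state V.
After 0 picoseconds: (1.0000, 0.0000)
After 1 picosecond: (0.5500, 0.4500)
After 2 picoseconds: (0.6175, 0.3825)
After 3 picoseconds: (0.6074, 0.3926)
P(in state I after 3 picoseconds) = 0.3926

0.3926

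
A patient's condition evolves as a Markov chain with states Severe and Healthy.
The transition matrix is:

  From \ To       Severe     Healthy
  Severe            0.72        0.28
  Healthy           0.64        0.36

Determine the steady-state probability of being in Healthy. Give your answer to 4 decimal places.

Let the stationary distribution be π with π = πP and π_1 + π_2 = 1.
π_1 = 0.72·π_1 + 0.64·π_2
Solving with the normalization constraint gives π = (0.6957, 0.3043).
So the stationary probability of Healthy is 0.3043.

0.3043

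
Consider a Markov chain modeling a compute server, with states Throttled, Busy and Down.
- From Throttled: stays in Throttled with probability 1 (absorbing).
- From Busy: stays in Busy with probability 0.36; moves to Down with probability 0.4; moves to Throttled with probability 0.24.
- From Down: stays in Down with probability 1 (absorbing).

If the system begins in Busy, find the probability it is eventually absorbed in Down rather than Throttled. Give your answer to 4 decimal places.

0.6250

Let h(s) be the probability of absorption at Down starting from transient state s. Then h(Down) = 1 and h(Throttled) = 0. By first-step analysis:
h(Busy) = 0.24·0 + 0.36·h(Busy) + 0.4·1
Solving: h(Busy) = 0.6250.
Starting from Busy, the probability is 0.6250.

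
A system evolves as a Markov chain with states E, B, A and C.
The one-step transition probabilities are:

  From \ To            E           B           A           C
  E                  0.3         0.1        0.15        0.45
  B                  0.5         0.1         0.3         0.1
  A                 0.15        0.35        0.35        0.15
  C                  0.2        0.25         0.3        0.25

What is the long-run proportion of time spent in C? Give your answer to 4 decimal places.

0.2471

Let the stationary distribution be π with π = πP and π_1 + π_2 + π_3 + π_4 = 1.
π_1 = 0.3·π_1 + 0.5·π_2 + 0.15·π_3 + 0.2·π_4
π_2 = 0.1·π_1 + 0.1·π_2 + 0.35·π_3 + 0.25·π_4
π_3 = 0.15·π_1 + 0.3·π_2 + 0.35·π_3 + 0.3·π_4
Solving with the normalization constraint gives π = (0.2755, 0.2051, 0.2723, 0.2471).
So the stationary probability of C is 0.2471.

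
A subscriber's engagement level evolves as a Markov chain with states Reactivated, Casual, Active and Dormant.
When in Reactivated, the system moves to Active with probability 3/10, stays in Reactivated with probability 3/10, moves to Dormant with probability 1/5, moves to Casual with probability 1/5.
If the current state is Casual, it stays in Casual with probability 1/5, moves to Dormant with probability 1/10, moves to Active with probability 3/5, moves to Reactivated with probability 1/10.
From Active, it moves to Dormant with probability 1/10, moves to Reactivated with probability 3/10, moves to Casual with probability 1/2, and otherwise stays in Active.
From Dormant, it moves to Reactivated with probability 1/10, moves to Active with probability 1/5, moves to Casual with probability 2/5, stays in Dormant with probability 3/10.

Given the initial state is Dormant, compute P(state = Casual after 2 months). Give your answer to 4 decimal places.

Propagate the distribution vector 2 months from Dormant.
After 0 months: (0.0000, 0.0000, 0.0000, 1.0000)
After 1 month: (0.1000, 0.4000, 0.2000, 0.3000)
After 2 months: (0.1600, 0.3200, 0.3500, 0.1700)
P(in Casual after 2 months) = 0.3200

0.3200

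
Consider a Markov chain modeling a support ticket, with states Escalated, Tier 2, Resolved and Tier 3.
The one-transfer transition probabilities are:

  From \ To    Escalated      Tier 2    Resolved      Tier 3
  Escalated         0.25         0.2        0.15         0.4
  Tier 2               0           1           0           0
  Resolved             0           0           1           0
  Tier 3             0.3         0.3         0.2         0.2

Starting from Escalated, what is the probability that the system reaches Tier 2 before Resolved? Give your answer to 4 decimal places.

Let h(s) be the probability of absorption at Tier 2 starting from transient state s. Then h(Tier 2) = 1 and h(Resolved) = 0. By first-step analysis:
h(Escalated) = 0.25·h(Escalated) + 0.2·1 + 0.15·0 + 0.4·h(Tier 3)
h(Tier 3) = 0.3·h(Escalated) + 0.3·1 + 0.2·0 + 0.2·h(Tier 3)
Solving: h(Escalated) = 0.5833, h(Tier 3) = 0.5938.
Starting from Escalated, the probability is 0.5833.

0.5833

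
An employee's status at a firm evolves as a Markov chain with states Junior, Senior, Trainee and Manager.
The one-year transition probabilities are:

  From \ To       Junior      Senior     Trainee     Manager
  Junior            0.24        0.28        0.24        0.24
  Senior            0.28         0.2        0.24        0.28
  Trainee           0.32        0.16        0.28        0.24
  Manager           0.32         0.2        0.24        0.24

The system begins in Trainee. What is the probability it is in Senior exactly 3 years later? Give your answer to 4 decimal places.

Propagate the distribution vector 3 years from Trainee.
After 0 years: (0.0000, 0.0000, 1.0000, 0.0000)
After 1 year: (0.3200, 0.1600, 0.2800, 0.2400)
After 2 years: (0.2880, 0.2144, 0.2512, 0.2464)
After 3 years: (0.2884, 0.2130, 0.2500, 0.2486)
P(in Senior after 3 years) = 0.2130

0.2130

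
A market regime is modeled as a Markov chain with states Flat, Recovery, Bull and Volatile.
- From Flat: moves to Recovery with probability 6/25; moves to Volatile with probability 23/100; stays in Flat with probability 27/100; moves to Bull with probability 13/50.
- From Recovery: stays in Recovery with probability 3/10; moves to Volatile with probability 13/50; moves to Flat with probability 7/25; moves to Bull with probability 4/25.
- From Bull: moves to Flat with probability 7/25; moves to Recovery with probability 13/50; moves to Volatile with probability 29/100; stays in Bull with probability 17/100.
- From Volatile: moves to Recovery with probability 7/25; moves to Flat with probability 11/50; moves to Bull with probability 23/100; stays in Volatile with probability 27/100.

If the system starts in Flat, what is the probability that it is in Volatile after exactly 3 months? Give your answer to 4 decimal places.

Propagate the distribution vector 3 months from Flat.
After 0 months: (1.0000, 0.0000, 0.0000, 0.0000)
After 1 month: (0.2700, 0.2400, 0.2600, 0.2300)
After 2 months: (0.2635, 0.2688, 0.2057, 0.2620)
After 3 months: (0.2616, 0.2707, 0.2067, 0.2609)
P(in Volatile after 3 months) = 0.2609

0.2609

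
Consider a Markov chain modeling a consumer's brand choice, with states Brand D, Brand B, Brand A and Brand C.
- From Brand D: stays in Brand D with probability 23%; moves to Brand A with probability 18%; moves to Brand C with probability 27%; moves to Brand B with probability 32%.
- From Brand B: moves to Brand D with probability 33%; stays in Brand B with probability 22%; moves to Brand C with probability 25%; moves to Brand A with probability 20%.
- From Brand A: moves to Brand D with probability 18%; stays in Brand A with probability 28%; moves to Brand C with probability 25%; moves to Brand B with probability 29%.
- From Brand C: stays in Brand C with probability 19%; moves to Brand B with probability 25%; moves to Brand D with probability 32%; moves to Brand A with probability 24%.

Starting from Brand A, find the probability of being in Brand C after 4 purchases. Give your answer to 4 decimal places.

0.2409

Propagate the distribution vector 4 purchases from Brand A.
After 0 purchases: (0.0000, 0.0000, 1.0000, 0.0000)
After 1 purchase: (0.1800, 0.2900, 0.2800, 0.2500)
After 2 purchases: (0.2675, 0.2651, 0.2288, 0.2386)
After 3 purchases: (0.2665, 0.2699, 0.2225, 0.2410)
After 4 purchases: (0.2676, 0.2695, 0.2221, 0.2409)
P(in Brand C after 4 purchases) = 0.2409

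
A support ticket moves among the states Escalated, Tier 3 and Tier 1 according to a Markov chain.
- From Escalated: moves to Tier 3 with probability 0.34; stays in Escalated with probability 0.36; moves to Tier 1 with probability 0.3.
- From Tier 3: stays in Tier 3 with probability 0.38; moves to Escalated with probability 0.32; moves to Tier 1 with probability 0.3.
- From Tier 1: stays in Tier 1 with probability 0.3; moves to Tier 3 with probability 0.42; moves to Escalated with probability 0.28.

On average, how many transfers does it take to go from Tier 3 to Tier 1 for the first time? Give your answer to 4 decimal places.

Let t(s) be the expected number of transfers to first reach Tier 1 from state s, with t(Tier 1) = 0. Conditioning on the first transfer:
t(Escalated) = 1 + 0.36·t(Escalated) + 0.34·t(Tier 3)
t(Tier 3) = 1 + 0.32·t(Escalated) + 0.38·t(Tier 3)
Solving: t(Escalated) = 3.3333, t(Tier 3) = 3.3333.
Expected transfers from Tier 3 to Tier 1: 3.3333.

3.3333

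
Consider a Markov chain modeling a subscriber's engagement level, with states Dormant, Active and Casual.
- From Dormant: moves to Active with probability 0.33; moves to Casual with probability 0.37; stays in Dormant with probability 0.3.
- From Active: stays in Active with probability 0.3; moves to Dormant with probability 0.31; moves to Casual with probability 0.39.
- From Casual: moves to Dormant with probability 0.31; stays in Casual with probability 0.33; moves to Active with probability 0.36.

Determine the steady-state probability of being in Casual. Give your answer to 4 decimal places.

Let the stationary distribution be π with π = πP and π_1 + π_2 + π_3 = 1.
π_1 = 0.3·π_1 + 0.31·π_2 + 0.31·π_3
π_2 = 0.33·π_1 + 0.3·π_2 + 0.36·π_3
Solving with the normalization constraint gives π = (0.3069, 0.3309, 0.3621).
So the stationary probability of Casual is 0.3621.

0.3621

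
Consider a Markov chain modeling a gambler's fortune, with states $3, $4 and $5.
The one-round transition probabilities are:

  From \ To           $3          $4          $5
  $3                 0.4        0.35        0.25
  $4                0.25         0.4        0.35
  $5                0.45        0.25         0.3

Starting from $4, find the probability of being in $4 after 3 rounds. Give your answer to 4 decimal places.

Propagate the distribution vector 3 rounds from $4.
After 0 rounds: (0.0000, 1.0000, 0.0000)
After 1 round: (0.2500, 0.4000, 0.3500)
After 2 rounds: (0.3575, 0.3350, 0.3075)
After 3 rounds: (0.3651, 0.3360, 0.2989)
P(in $4 after 3 rounds) = 0.3360

0.3360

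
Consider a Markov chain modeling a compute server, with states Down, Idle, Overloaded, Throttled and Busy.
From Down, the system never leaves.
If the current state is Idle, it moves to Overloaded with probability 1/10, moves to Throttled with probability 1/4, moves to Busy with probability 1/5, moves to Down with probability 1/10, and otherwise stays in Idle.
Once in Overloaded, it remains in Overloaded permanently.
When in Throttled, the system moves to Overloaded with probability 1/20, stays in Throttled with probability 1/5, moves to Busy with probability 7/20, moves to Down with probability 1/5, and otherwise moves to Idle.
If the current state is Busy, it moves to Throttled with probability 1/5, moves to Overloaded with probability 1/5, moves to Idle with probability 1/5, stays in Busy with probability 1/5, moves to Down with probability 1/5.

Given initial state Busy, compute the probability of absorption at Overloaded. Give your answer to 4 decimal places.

Let h(s) be the probability of absorption at Overloaded starting from transient state s. Then h(Overloaded) = 1 and h(Down) = 0. By first-step analysis:
h(Idle) = 0.1·0 + 0.35·h(Idle) + 0.1·1 + 0.25·h(Throttled) + 0.2·h(Busy)
h(Throttled) = 0.2·0 + 0.2·h(Idle) + 0.05·1 + 0.2·h(Throttled) + 0.35·h(Busy)
h(Busy) = 0.2·0 + 0.2·h(Idle) + 0.2·1 + 0.2·h(Throttled) + 0.2·h(Busy)
Solving: h(Idle) = 0.4341, h(Throttled) = 0.3681, h(Busy) = 0.4505.
Starting from Busy, the probability is 0.4505.

0.4505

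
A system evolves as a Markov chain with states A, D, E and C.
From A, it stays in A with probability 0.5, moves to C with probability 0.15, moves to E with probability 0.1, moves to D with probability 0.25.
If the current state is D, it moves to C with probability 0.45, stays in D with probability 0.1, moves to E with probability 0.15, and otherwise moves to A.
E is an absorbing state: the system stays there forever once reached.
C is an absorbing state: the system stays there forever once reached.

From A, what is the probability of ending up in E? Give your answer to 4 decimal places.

0.3400

Let h(s) be the probability of absorption at E starting from transient state s. Then h(E) = 1 and h(C) = 0. By first-step analysis:
h(A) = 0.5·h(A) + 0.25·h(D) + 0.1·1 + 0.15·0
h(D) = 0.3·h(A) + 0.1·h(D) + 0.15·1 + 0.45·0
Solving: h(A) = 0.3400, h(D) = 0.2800.
Starting from A, the probability is 0.3400.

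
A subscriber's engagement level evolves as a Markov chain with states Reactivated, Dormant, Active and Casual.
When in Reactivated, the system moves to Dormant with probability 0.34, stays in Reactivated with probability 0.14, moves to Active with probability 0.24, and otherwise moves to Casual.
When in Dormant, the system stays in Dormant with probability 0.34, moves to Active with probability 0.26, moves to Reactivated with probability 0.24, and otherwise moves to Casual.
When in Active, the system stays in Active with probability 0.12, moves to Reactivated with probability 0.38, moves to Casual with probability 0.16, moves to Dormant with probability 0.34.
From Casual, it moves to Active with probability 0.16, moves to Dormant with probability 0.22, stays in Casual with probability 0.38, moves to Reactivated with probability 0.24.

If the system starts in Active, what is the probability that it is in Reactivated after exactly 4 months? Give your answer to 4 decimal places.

Propagate the distribution vector 4 months from Active.
After 0 months: (0.0000, 0.0000, 1.0000, 0.0000)
After 1 month: (0.3800, 0.3400, 0.1200, 0.1600)
After 2 months: (0.2188, 0.3208, 0.2196, 0.2408)
After 3 months: (0.2489, 0.3111, 0.2008, 0.2392)
After 4 months: (0.2432, 0.3113, 0.2030, 0.2425)
P(in Reactivated after 4 months) = 0.2432

0.2432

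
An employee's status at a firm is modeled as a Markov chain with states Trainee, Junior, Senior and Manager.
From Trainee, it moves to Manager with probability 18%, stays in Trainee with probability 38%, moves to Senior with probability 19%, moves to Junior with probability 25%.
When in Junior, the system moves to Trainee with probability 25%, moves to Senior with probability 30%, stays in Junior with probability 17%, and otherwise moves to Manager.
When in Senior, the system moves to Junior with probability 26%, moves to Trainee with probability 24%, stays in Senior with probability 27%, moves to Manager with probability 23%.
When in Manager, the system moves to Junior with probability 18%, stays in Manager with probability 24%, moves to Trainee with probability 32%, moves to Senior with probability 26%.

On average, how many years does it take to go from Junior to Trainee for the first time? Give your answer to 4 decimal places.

Let t(s) be the expected number of years to first reach Trainee from state s, with t(Trainee) = 0. Conditioning on the first year:
t(Junior) = 1 + 0.17·t(Junior) + 0.3·t(Senior) + 0.28·t(Manager)
t(Senior) = 1 + 0.26·t(Junior) + 0.27·t(Senior) + 0.23·t(Manager)
t(Manager) = 1 + 0.18·t(Junior) + 0.26·t(Senior) + 0.24·t(Manager)
Solving: t(Junior) = 3.7724, t(Senior) = 3.8214, t(Manager) = 3.5166.
Expected years from Junior to Trainee: 3.7724.

3.7724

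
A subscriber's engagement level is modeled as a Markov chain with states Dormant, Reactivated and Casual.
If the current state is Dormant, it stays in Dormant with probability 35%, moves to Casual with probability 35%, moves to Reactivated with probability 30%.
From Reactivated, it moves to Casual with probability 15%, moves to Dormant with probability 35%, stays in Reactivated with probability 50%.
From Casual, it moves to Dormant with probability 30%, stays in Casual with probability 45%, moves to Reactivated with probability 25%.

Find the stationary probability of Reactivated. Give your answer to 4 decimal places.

Let the stationary distribution be π with π = πP and π_1 + π_2 + π_3 = 1.
π_1 = 0.35·π_1 + 0.35·π_2 + 0.3·π_3
π_2 = 0.3·π_1 + 0.5·π_2 + 0.25·π_3
Solving with the normalization constraint gives π = (0.3345, 0.3556, 0.3099).
So the stationary probability of Reactivated is 0.3556.

0.3556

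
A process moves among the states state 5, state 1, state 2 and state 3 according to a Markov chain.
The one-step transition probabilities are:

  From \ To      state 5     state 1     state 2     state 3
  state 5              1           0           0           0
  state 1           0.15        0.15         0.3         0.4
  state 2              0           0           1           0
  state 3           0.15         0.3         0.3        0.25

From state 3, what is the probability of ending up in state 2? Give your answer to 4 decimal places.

0.6667

Let h(s) be the probability of absorption at state 2 starting from transient state s. Then h(state 2) = 1 and h(state 5) = 0. By first-step analysis:
h(state 1) = 0.15·0 + 0.15·h(state 1) + 0.3·1 + 0.4·h(state 3)
h(state 3) = 0.15·0 + 0.3·h(state 1) + 0.3·1 + 0.25·h(state 3)
Solving: h(state 1) = 0.6667, h(state 3) = 0.6667.
Starting from state 3, the probability is 0.6667.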